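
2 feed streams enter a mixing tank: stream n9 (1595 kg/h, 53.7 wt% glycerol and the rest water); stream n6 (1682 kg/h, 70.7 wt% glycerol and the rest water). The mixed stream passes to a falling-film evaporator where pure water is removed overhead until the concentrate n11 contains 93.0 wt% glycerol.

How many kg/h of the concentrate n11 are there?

glycerol entering = 1595×0.537 + 1682×0.707 = 2045.7 kg/h.
All glycerol reports to n11, so n11 = 2045.7/0.930 = 2199.7 kg/h.

2200 kg/h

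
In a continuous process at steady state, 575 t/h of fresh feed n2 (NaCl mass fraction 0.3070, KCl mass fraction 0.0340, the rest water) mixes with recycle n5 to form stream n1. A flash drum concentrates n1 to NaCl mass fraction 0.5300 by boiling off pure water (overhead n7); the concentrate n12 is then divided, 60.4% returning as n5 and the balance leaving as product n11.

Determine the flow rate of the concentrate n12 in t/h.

841.1 t/h

Overall NaCl balance (none leaves overhead): NaCl in fresh feed = NaCl in product, i.e. 575×0.307 = (1−0.604)·n12·0.530.
n12 = 176.53/(0.530×0.396) = 841.08 t/h.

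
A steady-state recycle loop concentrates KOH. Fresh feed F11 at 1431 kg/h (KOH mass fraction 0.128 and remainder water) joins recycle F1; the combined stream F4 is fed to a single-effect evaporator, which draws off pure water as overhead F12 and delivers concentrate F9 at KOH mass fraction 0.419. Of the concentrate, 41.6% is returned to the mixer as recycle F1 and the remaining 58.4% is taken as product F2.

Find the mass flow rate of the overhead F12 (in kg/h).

993.8 kg/h

Overall KOH balance (none leaves overhead): KOH in fresh feed = KOH in product, i.e. 1431×0.128 = (1−0.416)·F9·0.419.
F9 = 183.17/(0.419×0.584) = 748.55 kg/h.
Recycle F1 = 0.416×748.55 = 311.4 kg/h.
Combined feed F4 = 1431 + 311.4 = 1742.4 kg/h.
Overhead F12 = F4 − F9 = 1742.4 − 748.55 = 993.84 kg/h.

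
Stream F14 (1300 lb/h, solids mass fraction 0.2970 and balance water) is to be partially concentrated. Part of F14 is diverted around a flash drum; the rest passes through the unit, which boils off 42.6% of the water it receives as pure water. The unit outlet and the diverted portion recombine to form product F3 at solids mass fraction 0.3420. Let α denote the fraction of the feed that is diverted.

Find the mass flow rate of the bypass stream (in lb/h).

728.8 lb/h

All 1300×0.297 = 386.1 lb/h of solids reaches F3, so F3 = 386.1/0.342 = 1128.9 lb/h and vapour = 171.05 lb/h.
The evaporator receives (1−α)·1300 of feed at 0.703 water and removes 0.426 of that water:
0.426×0.703×(1−α)×1300 = 171.05
(1−α) = 171.05/389.32 = 0.4394;  α = 0.5606.
Bypass flow = 0.5606×1300 = 728.83 lb/h.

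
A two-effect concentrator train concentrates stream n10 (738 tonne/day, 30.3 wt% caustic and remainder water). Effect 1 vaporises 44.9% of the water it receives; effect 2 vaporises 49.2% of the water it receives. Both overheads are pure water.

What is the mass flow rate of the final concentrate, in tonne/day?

water in feed = 738×0.697 = 514.39 tonne/day.
After stage 1: water left = (1−0.449)×514.39 = 283.43; stream total = 507.04 tonne/day.
After stage 2: water left = (1−0.492)×283.43 = 143.98; final concentrate = 367.59 tonne/day.

367.6 tonne/day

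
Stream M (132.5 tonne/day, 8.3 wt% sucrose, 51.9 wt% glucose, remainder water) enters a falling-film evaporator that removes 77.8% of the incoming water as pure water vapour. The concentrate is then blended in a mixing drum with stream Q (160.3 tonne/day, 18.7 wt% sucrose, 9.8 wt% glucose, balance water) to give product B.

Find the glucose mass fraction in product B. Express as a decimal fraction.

Vapour removed = 0.778×0.398×132.5 = 41.028 tonne/day; concentrate = 91.472 tonne/day.
glucose reaching the mixer = 68.767 (from concentrate) + 160.3×0.098 = 84.477 tonne/day.
Product flow = 91.472 + 160.3 = 251.77 tonne/day; glucose fraction = 0.3355.

0.3355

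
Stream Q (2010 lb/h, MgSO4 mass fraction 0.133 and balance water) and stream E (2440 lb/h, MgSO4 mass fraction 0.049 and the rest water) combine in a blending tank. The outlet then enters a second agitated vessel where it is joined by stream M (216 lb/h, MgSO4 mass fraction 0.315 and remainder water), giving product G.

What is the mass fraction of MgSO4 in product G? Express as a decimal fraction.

Overall, product flow = 4666 lb/h.
MgSO4 in = 2010×0.133 + 2440×0.049 + 216×0.315 = 454.93 lb/h.
MgSO4 fraction in G = 0.097.

0.097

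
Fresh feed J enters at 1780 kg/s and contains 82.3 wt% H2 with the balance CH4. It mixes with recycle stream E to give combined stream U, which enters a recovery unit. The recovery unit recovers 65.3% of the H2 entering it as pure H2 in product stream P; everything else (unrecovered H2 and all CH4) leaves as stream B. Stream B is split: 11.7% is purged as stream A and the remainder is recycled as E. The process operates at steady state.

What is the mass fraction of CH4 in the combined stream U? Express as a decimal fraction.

0.560

CH4 enters only via J and leaves only via the purge: 1780×0.177 = 0.117×(CH4 in B), and the recovery unit passes all CH4, so CH4 in U = CH4 in B = 2692.8 kg/s.
H2 in U: m_A = 1780×0.823 + (1−0.117)·(1−0.653)·m_A, so m_A = 1464.9/0.6936 = 2112.1 kg/s.
U = 2112.1 + 2692.8 = 4804.9 kg/s.
CH4 fraction in U = 2692.8/4804.9 = 0.560.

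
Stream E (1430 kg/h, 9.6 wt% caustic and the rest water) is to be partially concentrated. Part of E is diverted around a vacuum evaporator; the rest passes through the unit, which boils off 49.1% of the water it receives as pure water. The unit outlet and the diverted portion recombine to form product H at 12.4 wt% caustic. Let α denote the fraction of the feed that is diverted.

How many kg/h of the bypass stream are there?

All 1430×0.096 = 137.28 kg/h of caustic reaches H, so H = 137.28/0.124 = 1107.1 kg/h and vapour = 322.9 kg/h.
The evaporator receives (1−α)·1430 of feed at 0.904 water and removes 0.491 of that water:
0.491×0.904×(1−α)×1430 = 322.9
(1−α) = 322.9/634.73 = 0.5087;  α = 0.4913.
Bypass flow = 0.4913×1430 = 702.52 kg/h.

702.5 kg/h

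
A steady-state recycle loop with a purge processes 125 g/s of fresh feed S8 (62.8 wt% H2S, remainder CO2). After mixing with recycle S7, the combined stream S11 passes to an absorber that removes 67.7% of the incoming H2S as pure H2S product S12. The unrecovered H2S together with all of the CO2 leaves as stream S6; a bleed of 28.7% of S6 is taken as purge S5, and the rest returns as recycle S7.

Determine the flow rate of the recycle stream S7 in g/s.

CO2 enters only via S8 and leaves only via the purge: 125×0.372 = 0.287×(CO2 in S6), and the absorber passes all CO2, so CO2 in S11 = CO2 in S6 = 162.02 g/s.
H2S in S11: m_A = 125×0.628 + (1−0.287)·(1−0.677)·m_A, so m_A = 78.5/0.7697 = 101.99 g/s.
S6 = (1−0.677)×101.99 + 162.02 = 194.96 g/s.
Recycle S7 = (1−0.287)×194.96 = 139.01 g/s.

139 g/s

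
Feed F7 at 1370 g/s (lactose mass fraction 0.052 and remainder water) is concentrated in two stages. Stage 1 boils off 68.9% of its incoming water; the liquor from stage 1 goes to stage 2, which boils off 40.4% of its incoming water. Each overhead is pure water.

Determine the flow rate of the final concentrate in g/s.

312 g/s

water in feed = 1370×0.948 = 1298.8 g/s.
After stage 1: water left = (1−0.689)×1298.8 = 403.91; stream total = 475.15 g/s.
After stage 2: water left = (1−0.404)×403.91 = 240.73; final concentrate = 311.97 g/s.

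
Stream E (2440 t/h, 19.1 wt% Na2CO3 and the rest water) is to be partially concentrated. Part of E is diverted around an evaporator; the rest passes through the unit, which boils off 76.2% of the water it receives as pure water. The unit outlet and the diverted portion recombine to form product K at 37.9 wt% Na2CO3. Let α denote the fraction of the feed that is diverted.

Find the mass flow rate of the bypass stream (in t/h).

All 2440×0.191 = 466.04 t/h of Na2CO3 reaches K, so K = 466.04/0.379 = 1229.7 t/h and vapour = 1210.3 t/h.
The evaporator receives (1−α)·2440 of feed at 0.809 water and removes 0.762 of that water:
0.762×0.809×(1−α)×2440 = 1210.3
(1−α) = 1210.3/1504.2 = 0.8047;  α = 0.1953.
Bypass flow = 0.1953×2440 = 476.62 t/h.

476.6 t/h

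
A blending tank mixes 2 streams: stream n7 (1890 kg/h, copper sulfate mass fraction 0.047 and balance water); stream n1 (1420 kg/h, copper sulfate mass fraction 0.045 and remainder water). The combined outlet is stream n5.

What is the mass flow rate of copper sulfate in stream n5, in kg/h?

copper sulfate out = copper sulfate in = 1890×0.047 + 1420×0.045 = 152.73 kg/h.

152.7 kg/h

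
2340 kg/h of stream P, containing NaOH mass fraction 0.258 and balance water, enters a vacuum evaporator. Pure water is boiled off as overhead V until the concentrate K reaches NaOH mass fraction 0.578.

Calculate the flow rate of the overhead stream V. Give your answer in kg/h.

NaOH is conserved: 2340×0.258 = 603.72 kg/h all reports to the concentrate.
Concentrate = 603.72/(target fraction) = 1044.5 kg/h.
Overhead = 2340 − 1044.5 = 1295.5 kg/h.

1296 kg/h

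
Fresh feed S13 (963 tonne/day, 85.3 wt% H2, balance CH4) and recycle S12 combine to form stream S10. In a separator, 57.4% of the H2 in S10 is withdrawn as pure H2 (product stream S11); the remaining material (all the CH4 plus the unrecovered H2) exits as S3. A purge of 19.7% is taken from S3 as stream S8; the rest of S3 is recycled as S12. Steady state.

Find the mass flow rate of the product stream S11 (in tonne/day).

H2 in S10: m_A = 963×0.853 + (1−0.197)·(1−0.574)·m_A, so m_A = 821.44/0.6579 = 1248.5 tonne/day.
Product S11 = 0.574×1248.5 = 716.66 tonne/day.

716.7 tonne/day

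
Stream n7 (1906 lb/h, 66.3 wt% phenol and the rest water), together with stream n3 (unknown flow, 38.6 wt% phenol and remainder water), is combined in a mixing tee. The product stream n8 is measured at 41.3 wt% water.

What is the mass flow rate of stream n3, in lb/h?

720.7 lb/h

Let n3 be the unknown flow. Total out = 1906 + n3.
water balance: 642.32 + 0.614·n3 = 0.413·(1906 + n3)
(0.614 − 0.413)·n3 = 0.413×1906 − 642.32 = 144.86
n3 = 144.86 / 0.201 = 720.68 lb/h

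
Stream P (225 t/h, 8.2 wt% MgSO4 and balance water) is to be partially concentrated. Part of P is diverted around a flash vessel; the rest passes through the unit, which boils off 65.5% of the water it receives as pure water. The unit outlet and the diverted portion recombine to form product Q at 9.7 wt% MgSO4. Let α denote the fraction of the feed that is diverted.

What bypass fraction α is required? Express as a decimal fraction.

0.743

All 225×0.082 = 18.45 t/h of MgSO4 reaches Q, so Q = 18.45/0.097 = 190.21 t/h and vapour = 34.794 t/h.
The evaporator receives (1−α)·225 of feed at 0.918 water and removes 0.655 of that water:
0.655×0.918×(1−α)×225 = 34.794
(1−α) = 34.794/135.29 = 0.2572;  α = 0.7428.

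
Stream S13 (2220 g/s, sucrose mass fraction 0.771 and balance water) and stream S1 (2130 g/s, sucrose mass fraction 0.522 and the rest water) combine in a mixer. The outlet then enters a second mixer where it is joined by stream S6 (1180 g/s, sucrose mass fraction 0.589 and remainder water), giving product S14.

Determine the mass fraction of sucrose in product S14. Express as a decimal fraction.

Overall, product flow = 5530 g/s.
sucrose in = 2220×0.771 + 2130×0.522 + 1180×0.589 = 3518.5 g/s.
sucrose fraction in S14 = 0.636.

0.636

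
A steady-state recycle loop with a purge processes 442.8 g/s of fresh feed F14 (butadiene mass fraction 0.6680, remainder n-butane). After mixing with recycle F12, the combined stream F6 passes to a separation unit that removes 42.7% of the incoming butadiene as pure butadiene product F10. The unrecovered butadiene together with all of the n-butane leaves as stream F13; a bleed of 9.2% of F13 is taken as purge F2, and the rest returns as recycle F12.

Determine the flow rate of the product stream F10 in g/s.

263.3 g/s

butadiene in F6: m_A = 442.8×0.668 + (1−0.092)·(1−0.427)·m_A, so m_A = 295.79/0.4797 = 616.59 g/s.
Product F10 = 0.427×616.59 = 263.29 g/s.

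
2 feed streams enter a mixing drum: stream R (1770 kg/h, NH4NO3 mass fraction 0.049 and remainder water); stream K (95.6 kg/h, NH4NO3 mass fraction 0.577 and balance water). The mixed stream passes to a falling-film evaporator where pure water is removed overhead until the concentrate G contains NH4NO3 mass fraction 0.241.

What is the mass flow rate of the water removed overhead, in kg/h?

NH4NO3 entering = 1770×0.049 + 95.6×0.577 = 141.89 kg/h.
All NH4NO3 reports to G, so G = 141.89/0.241 = 588.76 kg/h.
Total feed = 1865.6 kg/h; overhead = 1865.6 − 588.76 = 1276.8 kg/h.

1277 kg/h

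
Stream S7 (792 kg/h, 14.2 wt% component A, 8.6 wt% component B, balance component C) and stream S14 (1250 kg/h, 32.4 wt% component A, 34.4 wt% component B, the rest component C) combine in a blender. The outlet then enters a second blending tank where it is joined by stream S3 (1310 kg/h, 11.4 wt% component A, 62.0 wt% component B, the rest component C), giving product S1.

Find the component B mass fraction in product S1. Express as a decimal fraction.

Overall, product flow = 3352 kg/h.
component B in = 792×0.086 + 1250×0.344 + 1310×0.620 = 1310.3 kg/h.
component B fraction in S1 = 0.3909.

0.3909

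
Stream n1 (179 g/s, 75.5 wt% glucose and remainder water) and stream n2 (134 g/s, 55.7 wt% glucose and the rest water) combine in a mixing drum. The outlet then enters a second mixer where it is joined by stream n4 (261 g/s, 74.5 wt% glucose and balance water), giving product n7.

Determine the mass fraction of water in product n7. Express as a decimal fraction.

Overall, product flow = 574 g/s.
water in = 179×0.245 + 134×0.443 + 261×0.255 = 169.77 g/s.
water fraction in n7 = 0.2958.

0.2958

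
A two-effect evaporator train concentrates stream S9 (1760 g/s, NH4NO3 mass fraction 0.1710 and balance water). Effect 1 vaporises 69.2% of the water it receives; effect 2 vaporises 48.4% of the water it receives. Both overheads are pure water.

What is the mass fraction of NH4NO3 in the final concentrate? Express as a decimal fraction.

0.5648

water in feed = 1760×0.829 = 1459 g/s.
After stage 1: water left = (1−0.692)×1459 = 449.38; stream total = 750.34 g/s.
After stage 2: water left = (1−0.484)×449.38 = 231.88; final concentrate = 532.84 g/s.
NH4NO3 fraction = 300.96/532.84 = 0.5648.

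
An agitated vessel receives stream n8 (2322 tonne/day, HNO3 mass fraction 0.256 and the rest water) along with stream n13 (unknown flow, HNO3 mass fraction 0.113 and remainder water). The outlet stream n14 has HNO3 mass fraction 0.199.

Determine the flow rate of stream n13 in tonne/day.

Let n13 be the unknown flow. Total out = 2322 + n13.
HNO3 balance: 594.43 + 0.113·n13 = 0.199·(2322 + n13)
(0.113 − 0.199)·n13 = 0.199×2322 − 594.43 = -132.35
n13 = -132.35 / -0.086 = 1539 tonne/day

1539 tonne/day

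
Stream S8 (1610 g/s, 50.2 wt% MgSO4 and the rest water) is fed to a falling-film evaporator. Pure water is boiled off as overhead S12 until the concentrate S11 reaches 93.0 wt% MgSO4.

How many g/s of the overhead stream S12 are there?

740.9 g/s

MgSO4 is conserved: 1610×0.502 = 808.22 g/s all reports to the concentrate.
Concentrate = 808.22/(target fraction) = 869.05 g/s.
Overhead = 1610 − 869.05 = 740.95 g/s.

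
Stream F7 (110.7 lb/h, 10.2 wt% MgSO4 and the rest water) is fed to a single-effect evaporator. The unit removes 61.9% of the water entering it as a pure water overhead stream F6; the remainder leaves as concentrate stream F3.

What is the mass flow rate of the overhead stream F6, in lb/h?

61.53 lb/h

water entering = 110.7×0.898 = 99.409 lb/h; overhead removed = 0.619×99.409 = 61.534 lb/h.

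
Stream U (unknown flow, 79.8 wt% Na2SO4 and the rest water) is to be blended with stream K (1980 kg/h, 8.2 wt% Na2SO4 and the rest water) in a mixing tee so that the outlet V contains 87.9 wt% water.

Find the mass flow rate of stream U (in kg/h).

114.1 kg/h

Let U be the unknown flow. Total out = 1980 + U.
water balance: 1817.6 + 0.202·U = 0.879·(1980 + U)
(0.202 − 0.879)·U = 0.879×1980 − 1817.6 = -77.22
U = -77.22 / -0.677 = 114.06 kg/h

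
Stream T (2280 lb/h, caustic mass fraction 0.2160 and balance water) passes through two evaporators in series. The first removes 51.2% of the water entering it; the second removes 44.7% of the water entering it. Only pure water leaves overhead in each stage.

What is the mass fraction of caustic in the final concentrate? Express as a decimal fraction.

water in feed = 2280×0.784 = 1787.5 lb/h.
After stage 1: water left = (1−0.512)×1787.5 = 872.31; stream total = 1364.8 lb/h.
After stage 2: water left = (1−0.447)×872.31 = 482.39; final concentrate = 974.87 lb/h.
caustic fraction = 492.48/974.87 = 0.5052.

0.5052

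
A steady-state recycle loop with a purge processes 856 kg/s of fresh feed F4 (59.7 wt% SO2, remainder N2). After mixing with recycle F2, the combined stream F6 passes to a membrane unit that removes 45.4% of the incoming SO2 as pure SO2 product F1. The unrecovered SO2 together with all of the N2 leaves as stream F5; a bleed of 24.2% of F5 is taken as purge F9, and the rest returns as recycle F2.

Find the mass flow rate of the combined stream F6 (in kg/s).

2297 kg/s

N2 enters only via F4 and leaves only via the purge: 856×0.403 = 0.242×(N2 in F5), and the membrane unit passes all N2, so N2 in F6 = N2 in F5 = 1425.5 kg/s.
SO2 in F6: m_A = 856×0.597 + (1−0.242)·(1−0.454)·m_A, so m_A = 511.03/0.5861 = 871.87 kg/s.
F6 = 871.87 + 1425.5 = 2297.4 kg/s.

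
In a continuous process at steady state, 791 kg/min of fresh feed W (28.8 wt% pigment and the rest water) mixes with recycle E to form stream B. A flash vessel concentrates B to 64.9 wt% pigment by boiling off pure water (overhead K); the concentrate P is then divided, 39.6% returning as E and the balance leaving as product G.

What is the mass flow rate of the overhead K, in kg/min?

Overall pigment balance (none leaves overhead): pigment in fresh feed = pigment in product, i.e. 791×0.288 = (1−0.396)·P·0.649.
P = 227.81/(0.649×0.604) = 581.15 kg/min.
Recycle E = 0.396×581.15 = 230.13 kg/min.
Combined feed B = 791 + 230.13 = 1021.1 kg/min.
Overhead K = B − P = 1021.1 − 581.15 = 439.99 kg/min.

440 kg/min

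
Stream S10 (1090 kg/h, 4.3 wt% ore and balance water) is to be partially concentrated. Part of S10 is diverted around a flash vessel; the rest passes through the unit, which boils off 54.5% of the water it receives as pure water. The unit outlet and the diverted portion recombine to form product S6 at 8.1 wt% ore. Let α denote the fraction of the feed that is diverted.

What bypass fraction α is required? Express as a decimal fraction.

0.101

All 1090×0.043 = 46.87 kg/h of ore reaches S6, so S6 = 46.87/0.081 = 578.64 kg/h and vapour = 511.36 kg/h.
The evaporator receives (1−α)·1090 of feed at 0.957 water and removes 0.545 of that water:
0.545×0.957×(1−α)×1090 = 511.36
(1−α) = 511.36/568.51 = 0.8995;  α = 0.1005.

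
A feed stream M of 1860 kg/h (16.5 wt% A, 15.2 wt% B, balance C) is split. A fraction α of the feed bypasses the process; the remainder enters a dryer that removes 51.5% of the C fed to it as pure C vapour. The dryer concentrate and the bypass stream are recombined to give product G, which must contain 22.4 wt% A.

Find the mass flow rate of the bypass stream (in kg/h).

All 1860×0.165 = 306.9 kg/h of A reaches G, so G = 306.9/0.224 = 1370.1 kg/h and vapour = 489.91 kg/h.
The evaporator receives (1−α)·1860 of feed at 0.683 C and removes 0.515 of that C:
0.515×0.683×(1−α)×1860 = 489.91
(1−α) = 489.91/654.25 = 0.7488;  α = 0.2512.
Bypass flow = 0.2512×1860 = 467.2 kg/h.

467.2 kg/h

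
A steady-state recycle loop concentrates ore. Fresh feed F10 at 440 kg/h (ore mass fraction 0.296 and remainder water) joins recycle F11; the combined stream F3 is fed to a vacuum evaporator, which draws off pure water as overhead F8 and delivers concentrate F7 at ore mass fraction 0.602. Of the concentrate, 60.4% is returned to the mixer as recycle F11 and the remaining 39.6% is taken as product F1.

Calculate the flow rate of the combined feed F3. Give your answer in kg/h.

770 kg/h

Overall ore balance (none leaves overhead): ore in fresh feed = ore in product, i.e. 440×0.296 = (1−0.604)·F7·0.602.
F7 = 130.24/(0.602×0.396) = 546.33 kg/h.
Recycle F11 = 0.604×546.33 = 329.98 kg/h.
Combined feed F3 = 440 + 329.98 = 769.98 kg/h.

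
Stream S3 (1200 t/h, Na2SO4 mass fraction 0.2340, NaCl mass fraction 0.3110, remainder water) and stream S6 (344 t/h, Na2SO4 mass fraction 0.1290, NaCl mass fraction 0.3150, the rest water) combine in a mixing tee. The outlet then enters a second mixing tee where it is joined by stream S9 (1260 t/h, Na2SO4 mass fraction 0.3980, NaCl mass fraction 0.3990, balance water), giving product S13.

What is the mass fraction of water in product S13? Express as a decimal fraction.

0.3542

Overall, product flow = 2804 t/h.
water in = 1200×0.455 + 344×0.556 + 1260×0.203 = 993.04 t/h.
water fraction in S13 = 0.3542.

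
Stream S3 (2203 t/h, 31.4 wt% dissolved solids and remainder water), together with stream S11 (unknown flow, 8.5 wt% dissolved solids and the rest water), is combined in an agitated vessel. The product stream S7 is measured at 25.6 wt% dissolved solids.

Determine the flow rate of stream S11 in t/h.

747.2 t/h

Let S11 be the unknown flow. Total out = 2203 + S11.
dissolved solids balance: 691.74 + 0.085·S11 = 0.256·(2203 + S11)
(0.085 − 0.256)·S11 = 0.256×2203 − 691.74 = -127.77
S11 = -127.77 / -0.171 = 747.22 t/h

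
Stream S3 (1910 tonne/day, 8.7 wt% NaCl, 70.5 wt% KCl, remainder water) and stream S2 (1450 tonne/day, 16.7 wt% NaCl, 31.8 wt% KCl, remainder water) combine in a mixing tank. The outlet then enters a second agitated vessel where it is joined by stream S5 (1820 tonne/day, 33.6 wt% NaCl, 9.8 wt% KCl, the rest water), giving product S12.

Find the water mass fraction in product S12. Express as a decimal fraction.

0.4197

Overall, product flow = 5180 tonne/day.
water in = 1910×0.208 + 1450×0.515 + 1820×0.566 = 2174.1 tonne/day.
water fraction in S12 = 0.4197.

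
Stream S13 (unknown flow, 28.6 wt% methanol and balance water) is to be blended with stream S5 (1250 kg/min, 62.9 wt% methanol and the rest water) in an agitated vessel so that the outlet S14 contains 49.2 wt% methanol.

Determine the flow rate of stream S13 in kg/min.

Let S13 be the unknown flow. Total out = 1250 + S13.
methanol balance: 786.25 + 0.286·S13 = 0.492·(1250 + S13)
(0.286 − 0.492)·S13 = 0.492×1250 − 786.25 = -171.25
S13 = -171.25 / -0.206 = 831.31 kg/min

831.3 kg/min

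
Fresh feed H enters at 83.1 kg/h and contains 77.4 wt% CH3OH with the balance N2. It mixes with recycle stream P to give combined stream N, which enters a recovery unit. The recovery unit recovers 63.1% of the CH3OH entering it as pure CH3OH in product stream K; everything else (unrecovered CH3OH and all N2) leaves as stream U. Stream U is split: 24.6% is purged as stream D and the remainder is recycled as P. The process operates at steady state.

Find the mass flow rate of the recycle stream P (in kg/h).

82.36 kg/h

N2 enters only via H and leaves only via the purge: 83.1×0.226 = 0.246×(N2 in U), and the recovery unit passes all N2, so N2 in N = N2 in U = 76.344 kg/h.
CH3OH in N: m_A = 83.1×0.774 + (1−0.246)·(1−0.631)·m_A, so m_A = 64.319/0.7218 = 89.113 kg/h.
U = (1−0.631)×89.113 + 76.344 = 109.23 kg/h.
Recycle P = (1−0.246)×109.23 = 82.357 kg/h.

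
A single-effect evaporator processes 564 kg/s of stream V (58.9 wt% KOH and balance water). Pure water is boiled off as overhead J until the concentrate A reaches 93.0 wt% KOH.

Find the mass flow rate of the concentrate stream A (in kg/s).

KOH is conserved: 564×0.589 = 332.2 kg/s all reports to the concentrate.
Concentrate = 332.2/(target fraction) = 357.2 kg/s.

357.2 kg/s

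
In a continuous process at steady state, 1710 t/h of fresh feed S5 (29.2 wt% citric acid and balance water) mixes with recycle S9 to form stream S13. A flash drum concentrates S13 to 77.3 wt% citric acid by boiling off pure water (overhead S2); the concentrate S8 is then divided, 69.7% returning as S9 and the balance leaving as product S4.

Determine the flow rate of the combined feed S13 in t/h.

3196 t/h

Overall citric acid balance (none leaves overhead): citric acid in fresh feed = citric acid in product, i.e. 1710×0.292 = (1−0.697)·S8·0.773.
S8 = 499.32/(0.773×0.303) = 2131.9 t/h.
Recycle S9 = 0.697×2131.9 = 1485.9 t/h.
Combined feed S13 = 1710 + 1485.9 = 3195.9 t/h.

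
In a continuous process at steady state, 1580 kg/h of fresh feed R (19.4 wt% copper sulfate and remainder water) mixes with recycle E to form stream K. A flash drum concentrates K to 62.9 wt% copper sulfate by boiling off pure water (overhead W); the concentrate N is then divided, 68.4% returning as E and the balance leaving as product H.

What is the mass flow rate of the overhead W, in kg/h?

Overall copper sulfate balance (none leaves overhead): copper sulfate in fresh feed = copper sulfate in product, i.e. 1580×0.194 = (1−0.684)·N·0.629.
N = 306.52/(0.629×0.316) = 1542.1 kg/h.
Recycle E = 0.684×1542.1 = 1054.8 kg/h.
Combined feed K = 1580 + 1054.8 = 2634.8 kg/h.
Overhead W = K − N = 2634.8 − 1542.1 = 1092.7 kg/h.

1093 kg/h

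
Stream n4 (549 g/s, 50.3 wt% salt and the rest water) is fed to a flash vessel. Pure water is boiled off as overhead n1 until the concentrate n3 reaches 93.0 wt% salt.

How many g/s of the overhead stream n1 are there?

salt is conserved: 549×0.503 = 276.15 g/s all reports to the concentrate.
Concentrate = 276.15/(target fraction) = 296.93 g/s.
Overhead = 549 − 296.93 = 252.07 g/s.

252.1 g/s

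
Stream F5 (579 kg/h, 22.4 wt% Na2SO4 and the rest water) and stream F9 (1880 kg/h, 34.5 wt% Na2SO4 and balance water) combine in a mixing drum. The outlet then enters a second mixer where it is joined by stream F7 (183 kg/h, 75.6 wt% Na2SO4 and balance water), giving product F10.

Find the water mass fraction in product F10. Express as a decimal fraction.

Overall, product flow = 2642 kg/h.
water in = 579×0.776 + 1880×0.655 + 183×0.244 = 1725.4 kg/h.
water fraction in F10 = 0.6530.

0.6530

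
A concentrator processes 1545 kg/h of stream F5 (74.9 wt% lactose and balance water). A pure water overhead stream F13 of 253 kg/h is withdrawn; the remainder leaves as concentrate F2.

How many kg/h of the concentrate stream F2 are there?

1292 kg/h

Concentrate = 1545 − 253 = 1292 kg/h.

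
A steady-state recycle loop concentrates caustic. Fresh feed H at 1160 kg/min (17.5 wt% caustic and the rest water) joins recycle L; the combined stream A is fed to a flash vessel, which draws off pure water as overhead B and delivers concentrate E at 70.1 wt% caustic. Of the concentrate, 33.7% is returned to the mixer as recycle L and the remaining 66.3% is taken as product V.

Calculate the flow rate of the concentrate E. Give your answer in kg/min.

436.8 kg/min

Overall caustic balance (none leaves overhead): caustic in fresh feed = caustic in product, i.e. 1160×0.175 = (1−0.337)·E·0.701.
E = 203/(0.701×0.663) = 436.78 kg/min.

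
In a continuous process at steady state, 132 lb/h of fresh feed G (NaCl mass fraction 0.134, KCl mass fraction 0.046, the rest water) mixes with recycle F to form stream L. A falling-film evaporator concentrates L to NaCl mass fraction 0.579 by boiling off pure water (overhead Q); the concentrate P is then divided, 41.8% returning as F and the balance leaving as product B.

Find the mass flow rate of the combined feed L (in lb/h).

153.9 lb/h

Overall NaCl balance (none leaves overhead): NaCl in fresh feed = NaCl in product, i.e. 132×0.134 = (1−0.418)·P·0.579.
P = 17.688/(0.579×0.582) = 52.49 lb/h.
Recycle F = 0.418×52.49 = 21.941 lb/h.
Combined feed L = 132 + 21.941 = 153.94 lb/h.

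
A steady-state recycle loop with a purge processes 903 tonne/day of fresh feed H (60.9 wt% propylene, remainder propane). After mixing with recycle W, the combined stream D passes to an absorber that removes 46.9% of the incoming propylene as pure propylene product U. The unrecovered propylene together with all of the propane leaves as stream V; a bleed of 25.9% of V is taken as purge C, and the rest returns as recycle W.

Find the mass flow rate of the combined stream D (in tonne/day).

propane enters only via H and leaves only via the purge: 903×0.391 = 0.259×(propane in V), and the absorber passes all propane, so propane in D = propane in V = 1363.2 tonne/day.
propylene in D: m_A = 903×0.609 + (1−0.259)·(1−0.469)·m_A, so m_A = 549.93/0.6065 = 906.68 tonne/day.
D = 906.68 + 1363.2 = 2269.9 tonne/day.

2270 tonne/day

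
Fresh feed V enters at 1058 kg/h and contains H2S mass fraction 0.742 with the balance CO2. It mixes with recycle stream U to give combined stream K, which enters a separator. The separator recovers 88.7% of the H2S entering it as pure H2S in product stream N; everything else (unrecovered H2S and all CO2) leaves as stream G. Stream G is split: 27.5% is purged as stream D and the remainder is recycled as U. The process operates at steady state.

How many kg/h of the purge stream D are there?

CO2 enters only via V and leaves only via the purge: 1058×0.258 = 0.275×(CO2 in G), and the separator passes all CO2, so CO2 in K = CO2 in G = 992.6 kg/h.
H2S in K: m_A = 1058×0.742 + (1−0.275)·(1−0.887)·m_A, so m_A = 785.04/0.9181 = 855.09 kg/h.
G = (1−0.887)×855.09 + 992.6 = 1089.2 kg/h.
Purge D = 0.275×1089.2 = 299.54 kg/h.

299.5 kg/h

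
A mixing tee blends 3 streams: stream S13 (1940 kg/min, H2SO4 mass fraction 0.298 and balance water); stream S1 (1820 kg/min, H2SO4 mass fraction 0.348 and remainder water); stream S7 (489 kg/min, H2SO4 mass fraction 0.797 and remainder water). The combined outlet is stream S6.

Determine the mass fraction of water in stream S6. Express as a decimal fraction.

0.623

Total flow out = 1940 + 1820 + 489 = 4249 kg/min.
water in = 1940×0.702 + 1820×0.652 + 489×0.203 = 2647.8 kg/min.
water mass fraction in S6 = 2647.8/4249 = 0.623.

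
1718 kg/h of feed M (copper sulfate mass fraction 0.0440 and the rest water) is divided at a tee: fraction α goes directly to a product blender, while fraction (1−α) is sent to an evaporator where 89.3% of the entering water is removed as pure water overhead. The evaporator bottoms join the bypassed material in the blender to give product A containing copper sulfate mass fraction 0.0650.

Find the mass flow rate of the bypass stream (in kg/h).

All 1718×0.044 = 75.592 kg/h of copper sulfate reaches A, so A = 75.592/0.065 = 1163 kg/h and vapour = 555.05 kg/h.
The evaporator receives (1−α)·1718 of feed at 0.956 water and removes 0.893 of that water:
0.893×0.956×(1−α)×1718 = 555.05
(1−α) = 555.05/1466.7 = 0.3784;  α = 0.6216.
Bypass flow = 0.6216×1718 = 1067.8 kg/h.

1068 kg/h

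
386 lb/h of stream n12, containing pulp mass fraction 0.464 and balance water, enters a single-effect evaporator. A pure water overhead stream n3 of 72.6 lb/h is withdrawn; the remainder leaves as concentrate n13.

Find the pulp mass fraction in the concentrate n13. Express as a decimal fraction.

pulp is not removed: 386×0.464 = 179.1 lb/h of pulp enters n13.
Concentrate = 386 − 72.6 = 313.4 lb/h.
Mass fraction = 179.1/313.4 = 0.571.

0.571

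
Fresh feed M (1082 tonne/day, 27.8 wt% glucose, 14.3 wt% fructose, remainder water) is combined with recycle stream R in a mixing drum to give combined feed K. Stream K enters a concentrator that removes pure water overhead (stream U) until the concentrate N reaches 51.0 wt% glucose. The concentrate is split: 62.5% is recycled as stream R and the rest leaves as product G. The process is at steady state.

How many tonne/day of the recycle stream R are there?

Overall glucose balance (none leaves overhead): glucose in fresh feed = glucose in product, i.e. 1082×0.278 = (1−0.625)·N·0.510.
N = 300.8/(0.510×0.375) = 1572.8 tonne/day.
Recycle R = 0.625×1572.8 = 982.99 tonne/day.

983 tonne/day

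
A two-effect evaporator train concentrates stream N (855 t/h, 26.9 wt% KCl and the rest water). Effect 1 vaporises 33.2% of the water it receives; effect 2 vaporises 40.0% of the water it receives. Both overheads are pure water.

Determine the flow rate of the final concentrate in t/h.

water in feed = 855×0.731 = 625 t/h.
After stage 1: water left = (1−0.332)×625 = 417.5; stream total = 647.5 t/h.
After stage 2: water left = (1−0.400)×417.5 = 250.5; final concentrate = 480.5 t/h.

480.5 t/h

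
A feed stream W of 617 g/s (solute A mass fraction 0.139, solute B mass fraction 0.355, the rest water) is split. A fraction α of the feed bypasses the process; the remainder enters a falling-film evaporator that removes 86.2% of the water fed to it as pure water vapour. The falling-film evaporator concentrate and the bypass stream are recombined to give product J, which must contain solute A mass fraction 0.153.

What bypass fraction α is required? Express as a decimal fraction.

All 617×0.139 = 85.763 g/s of solute A reaches J, so J = 85.763/0.153 = 560.54 g/s and vapour = 56.458 g/s.
The evaporator receives (1−α)·617 of feed at 0.506 water and removes 0.862 of that water:
0.862×0.506×(1−α)×617 = 56.458
(1−α) = 56.458/269.12 = 0.2098;  α = 0.7902.

0.790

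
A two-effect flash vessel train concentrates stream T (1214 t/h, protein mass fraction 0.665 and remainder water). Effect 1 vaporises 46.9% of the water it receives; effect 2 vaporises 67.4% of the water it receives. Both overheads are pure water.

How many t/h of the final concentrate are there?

877.7 t/h

water in feed = 1214×0.335 = 406.69 t/h.
After stage 1: water left = (1−0.469)×406.69 = 215.95; stream total = 1023.3 t/h.
After stage 2: water left = (1−0.674)×215.95 = 70.4; final concentrate = 877.71 t/h.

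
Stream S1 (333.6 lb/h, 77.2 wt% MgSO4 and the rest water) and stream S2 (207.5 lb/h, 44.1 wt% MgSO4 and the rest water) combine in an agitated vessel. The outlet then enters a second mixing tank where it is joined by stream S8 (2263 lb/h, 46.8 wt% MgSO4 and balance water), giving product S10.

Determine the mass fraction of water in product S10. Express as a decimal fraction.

0.4978

Overall, product flow = 2804.1 lb/h.
water in = 333.6×0.228 + 207.5×0.559 + 2263×0.532 = 1396 lb/h.
water fraction in S10 = 0.4978.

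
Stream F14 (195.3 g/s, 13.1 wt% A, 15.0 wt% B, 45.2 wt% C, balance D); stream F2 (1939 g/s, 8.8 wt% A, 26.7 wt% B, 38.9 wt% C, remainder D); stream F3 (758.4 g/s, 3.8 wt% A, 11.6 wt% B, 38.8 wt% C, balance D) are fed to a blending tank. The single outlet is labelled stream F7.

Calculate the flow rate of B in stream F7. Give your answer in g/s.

B out = B in = 195.3×0.150 + 1939×0.267 + 758.4×0.116 = 634.98 g/s.

635 g/s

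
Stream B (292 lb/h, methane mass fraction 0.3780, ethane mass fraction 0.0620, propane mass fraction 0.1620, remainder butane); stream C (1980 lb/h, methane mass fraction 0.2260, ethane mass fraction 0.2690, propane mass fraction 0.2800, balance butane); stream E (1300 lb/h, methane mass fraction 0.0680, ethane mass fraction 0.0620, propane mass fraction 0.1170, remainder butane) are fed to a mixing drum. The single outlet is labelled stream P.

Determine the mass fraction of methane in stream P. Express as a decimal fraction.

0.1809

Total flow out = 292 + 1980 + 1300 = 3572 lb/h.
methane in = 292×0.378 + 1980×0.226 + 1300×0.068 = 646.26 lb/h.
methane mass fraction in P = 646.26/3572 = 0.1809.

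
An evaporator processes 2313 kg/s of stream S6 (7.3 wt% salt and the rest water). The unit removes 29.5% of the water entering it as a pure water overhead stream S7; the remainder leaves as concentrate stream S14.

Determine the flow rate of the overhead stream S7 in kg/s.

632.5 kg/s

water entering = 2313×0.927 = 2144.2 kg/s; overhead removed = 0.295×2144.2 = 632.52 kg/s.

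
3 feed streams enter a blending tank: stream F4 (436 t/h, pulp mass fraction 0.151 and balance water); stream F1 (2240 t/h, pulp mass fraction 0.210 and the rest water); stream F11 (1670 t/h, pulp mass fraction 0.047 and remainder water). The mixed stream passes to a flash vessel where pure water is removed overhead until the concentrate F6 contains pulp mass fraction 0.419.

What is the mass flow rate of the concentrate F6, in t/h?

pulp entering = 436×0.151 + 2240×0.210 + 1670×0.047 = 614.73 t/h.
All pulp reports to F6, so F6 = 614.73/0.419 = 1467.1 t/h.

1467 t/h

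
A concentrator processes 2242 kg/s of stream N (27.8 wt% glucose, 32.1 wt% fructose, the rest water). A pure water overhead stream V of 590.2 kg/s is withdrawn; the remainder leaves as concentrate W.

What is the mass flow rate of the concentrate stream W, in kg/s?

Concentrate = 2242 − 590.2 = 1651.8 kg/s.

1652 kg/s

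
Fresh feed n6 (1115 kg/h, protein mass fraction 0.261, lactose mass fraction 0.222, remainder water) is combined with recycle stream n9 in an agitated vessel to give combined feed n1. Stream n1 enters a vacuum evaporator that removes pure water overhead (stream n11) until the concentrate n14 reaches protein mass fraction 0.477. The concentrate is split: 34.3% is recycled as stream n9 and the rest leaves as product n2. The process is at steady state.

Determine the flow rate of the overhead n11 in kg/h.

Overall protein balance (none leaves overhead): protein in fresh feed = protein in product, i.e. 1115×0.261 = (1−0.343)·n14·0.477.
n14 = 291.01/(0.477×0.657) = 928.61 kg/h.
Recycle n9 = 0.343×928.61 = 318.51 kg/h.
Combined feed n1 = 1115 + 318.51 = 1433.5 kg/h.
Overhead n11 = n1 − n14 = 1433.5 − 928.61 = 504.91 kg/h.

504.9 kg/h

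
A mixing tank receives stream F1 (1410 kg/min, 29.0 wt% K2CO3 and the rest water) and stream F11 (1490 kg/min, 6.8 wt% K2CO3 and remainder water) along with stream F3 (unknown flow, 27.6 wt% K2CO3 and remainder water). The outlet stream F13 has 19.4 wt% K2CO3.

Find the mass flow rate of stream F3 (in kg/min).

638.8 kg/min

Let F3 be the unknown flow. Total out = 2900 + F3.
K2CO3 balance: 510.22 + 0.276·F3 = 0.194·(2900 + F3)
(0.276 − 0.194)·F3 = 0.194×2900 − 510.22 = 52.38
F3 = 52.38 / 0.082 = 638.78 kg/min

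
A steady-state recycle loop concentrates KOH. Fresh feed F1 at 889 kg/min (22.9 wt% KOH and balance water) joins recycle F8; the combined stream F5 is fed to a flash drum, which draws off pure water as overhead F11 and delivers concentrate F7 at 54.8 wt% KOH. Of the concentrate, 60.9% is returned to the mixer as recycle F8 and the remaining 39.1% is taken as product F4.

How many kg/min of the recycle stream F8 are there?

Overall KOH balance (none leaves overhead): KOH in fresh feed = KOH in product, i.e. 889×0.229 = (1−0.609)·F7·0.548.
F7 = 203.58/(0.548×0.391) = 950.12 kg/min.
Recycle F8 = 0.609×950.12 = 578.63 kg/min.

578.6 kg/min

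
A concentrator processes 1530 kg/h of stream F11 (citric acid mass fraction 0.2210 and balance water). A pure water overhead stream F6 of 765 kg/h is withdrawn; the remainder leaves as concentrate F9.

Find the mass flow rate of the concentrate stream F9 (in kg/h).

Concentrate = 1530 − 765 = 765 kg/h.

765 kg/h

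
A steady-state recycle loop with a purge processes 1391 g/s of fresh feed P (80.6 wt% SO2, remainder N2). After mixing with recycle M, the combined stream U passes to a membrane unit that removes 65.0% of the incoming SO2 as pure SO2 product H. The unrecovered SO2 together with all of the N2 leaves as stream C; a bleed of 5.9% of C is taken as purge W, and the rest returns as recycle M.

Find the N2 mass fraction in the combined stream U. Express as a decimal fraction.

0.732

N2 enters only via P and leaves only via the purge: 1391×0.194 = 0.059×(N2 in C), and the membrane unit passes all N2, so N2 in U = N2 in C = 4573.8 g/s.
SO2 in U: m_A = 1391×0.806 + (1−0.059)·(1−0.650)·m_A, so m_A = 1121.1/0.6706 = 1671.7 g/s.
U = 1671.7 + 4573.8 = 6245.5 g/s.
N2 fraction in U = 4573.8/6245.5 = 0.732.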